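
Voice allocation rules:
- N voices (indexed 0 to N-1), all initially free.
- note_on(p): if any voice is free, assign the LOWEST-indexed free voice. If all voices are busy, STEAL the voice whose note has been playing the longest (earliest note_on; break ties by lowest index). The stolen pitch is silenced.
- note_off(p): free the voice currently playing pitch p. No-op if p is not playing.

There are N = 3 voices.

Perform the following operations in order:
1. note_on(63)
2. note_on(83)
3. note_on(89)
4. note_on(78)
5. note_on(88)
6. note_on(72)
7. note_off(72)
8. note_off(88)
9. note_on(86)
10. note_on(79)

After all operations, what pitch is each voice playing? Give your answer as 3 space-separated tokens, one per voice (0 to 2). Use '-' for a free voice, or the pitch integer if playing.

Answer: 78 86 79

Derivation:
Op 1: note_on(63): voice 0 is free -> assigned | voices=[63 - -]
Op 2: note_on(83): voice 1 is free -> assigned | voices=[63 83 -]
Op 3: note_on(89): voice 2 is free -> assigned | voices=[63 83 89]
Op 4: note_on(78): all voices busy, STEAL voice 0 (pitch 63, oldest) -> assign | voices=[78 83 89]
Op 5: note_on(88): all voices busy, STEAL voice 1 (pitch 83, oldest) -> assign | voices=[78 88 89]
Op 6: note_on(72): all voices busy, STEAL voice 2 (pitch 89, oldest) -> assign | voices=[78 88 72]
Op 7: note_off(72): free voice 2 | voices=[78 88 -]
Op 8: note_off(88): free voice 1 | voices=[78 - -]
Op 9: note_on(86): voice 1 is free -> assigned | voices=[78 86 -]
Op 10: note_on(79): voice 2 is free -> assigned | voices=[78 86 79]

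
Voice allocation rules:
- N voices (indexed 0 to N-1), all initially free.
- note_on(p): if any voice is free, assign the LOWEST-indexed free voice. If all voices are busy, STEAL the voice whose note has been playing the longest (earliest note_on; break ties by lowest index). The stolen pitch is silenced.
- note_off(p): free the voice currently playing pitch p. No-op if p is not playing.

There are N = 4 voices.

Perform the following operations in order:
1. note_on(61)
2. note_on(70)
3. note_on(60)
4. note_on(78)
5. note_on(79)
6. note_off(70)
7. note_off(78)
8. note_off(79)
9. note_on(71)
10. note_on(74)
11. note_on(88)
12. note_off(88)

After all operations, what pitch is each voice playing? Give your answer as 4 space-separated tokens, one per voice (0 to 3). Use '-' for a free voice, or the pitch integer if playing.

Answer: 71 74 60 -

Derivation:
Op 1: note_on(61): voice 0 is free -> assigned | voices=[61 - - -]
Op 2: note_on(70): voice 1 is free -> assigned | voices=[61 70 - -]
Op 3: note_on(60): voice 2 is free -> assigned | voices=[61 70 60 -]
Op 4: note_on(78): voice 3 is free -> assigned | voices=[61 70 60 78]
Op 5: note_on(79): all voices busy, STEAL voice 0 (pitch 61, oldest) -> assign | voices=[79 70 60 78]
Op 6: note_off(70): free voice 1 | voices=[79 - 60 78]
Op 7: note_off(78): free voice 3 | voices=[79 - 60 -]
Op 8: note_off(79): free voice 0 | voices=[- - 60 -]
Op 9: note_on(71): voice 0 is free -> assigned | voices=[71 - 60 -]
Op 10: note_on(74): voice 1 is free -> assigned | voices=[71 74 60 -]
Op 11: note_on(88): voice 3 is free -> assigned | voices=[71 74 60 88]
Op 12: note_off(88): free voice 3 | voices=[71 74 60 -]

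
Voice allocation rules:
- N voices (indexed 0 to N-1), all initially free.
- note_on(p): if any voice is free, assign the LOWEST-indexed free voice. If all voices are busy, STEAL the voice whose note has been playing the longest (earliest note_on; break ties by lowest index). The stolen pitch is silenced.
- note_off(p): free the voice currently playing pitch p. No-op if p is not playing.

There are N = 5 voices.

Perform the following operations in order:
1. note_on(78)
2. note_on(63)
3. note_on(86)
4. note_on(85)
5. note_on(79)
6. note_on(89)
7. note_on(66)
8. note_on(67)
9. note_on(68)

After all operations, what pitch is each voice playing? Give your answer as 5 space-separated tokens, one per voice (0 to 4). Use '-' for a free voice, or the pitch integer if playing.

Op 1: note_on(78): voice 0 is free -> assigned | voices=[78 - - - -]
Op 2: note_on(63): voice 1 is free -> assigned | voices=[78 63 - - -]
Op 3: note_on(86): voice 2 is free -> assigned | voices=[78 63 86 - -]
Op 4: note_on(85): voice 3 is free -> assigned | voices=[78 63 86 85 -]
Op 5: note_on(79): voice 4 is free -> assigned | voices=[78 63 86 85 79]
Op 6: note_on(89): all voices busy, STEAL voice 0 (pitch 78, oldest) -> assign | voices=[89 63 86 85 79]
Op 7: note_on(66): all voices busy, STEAL voice 1 (pitch 63, oldest) -> assign | voices=[89 66 86 85 79]
Op 8: note_on(67): all voices busy, STEAL voice 2 (pitch 86, oldest) -> assign | voices=[89 66 67 85 79]
Op 9: note_on(68): all voices busy, STEAL voice 3 (pitch 85, oldest) -> assign | voices=[89 66 67 68 79]

Answer: 89 66 67 68 79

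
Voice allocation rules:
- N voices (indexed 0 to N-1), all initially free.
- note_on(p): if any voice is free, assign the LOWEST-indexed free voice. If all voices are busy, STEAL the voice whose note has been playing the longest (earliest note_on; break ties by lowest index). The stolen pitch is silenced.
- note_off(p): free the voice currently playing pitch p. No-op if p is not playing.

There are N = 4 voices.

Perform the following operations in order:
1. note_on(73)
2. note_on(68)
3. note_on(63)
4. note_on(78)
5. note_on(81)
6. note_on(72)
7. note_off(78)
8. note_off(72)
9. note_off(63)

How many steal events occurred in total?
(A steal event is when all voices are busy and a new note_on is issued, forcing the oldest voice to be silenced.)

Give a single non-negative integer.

Answer: 2

Derivation:
Op 1: note_on(73): voice 0 is free -> assigned | voices=[73 - - -]
Op 2: note_on(68): voice 1 is free -> assigned | voices=[73 68 - -]
Op 3: note_on(63): voice 2 is free -> assigned | voices=[73 68 63 -]
Op 4: note_on(78): voice 3 is free -> assigned | voices=[73 68 63 78]
Op 5: note_on(81): all voices busy, STEAL voice 0 (pitch 73, oldest) -> assign | voices=[81 68 63 78]
Op 6: note_on(72): all voices busy, STEAL voice 1 (pitch 68, oldest) -> assign | voices=[81 72 63 78]
Op 7: note_off(78): free voice 3 | voices=[81 72 63 -]
Op 8: note_off(72): free voice 1 | voices=[81 - 63 -]
Op 9: note_off(63): free voice 2 | voices=[81 - - -]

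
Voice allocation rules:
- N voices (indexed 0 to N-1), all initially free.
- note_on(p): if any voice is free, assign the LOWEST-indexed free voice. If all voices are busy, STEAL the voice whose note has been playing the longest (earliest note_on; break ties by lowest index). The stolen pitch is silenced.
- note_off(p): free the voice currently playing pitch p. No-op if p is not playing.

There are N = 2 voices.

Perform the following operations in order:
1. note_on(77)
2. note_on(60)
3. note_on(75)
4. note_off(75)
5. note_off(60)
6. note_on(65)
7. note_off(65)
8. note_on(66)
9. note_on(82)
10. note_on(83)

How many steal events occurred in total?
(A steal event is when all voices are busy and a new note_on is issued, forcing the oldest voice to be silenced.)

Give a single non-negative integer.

Answer: 2

Derivation:
Op 1: note_on(77): voice 0 is free -> assigned | voices=[77 -]
Op 2: note_on(60): voice 1 is free -> assigned | voices=[77 60]
Op 3: note_on(75): all voices busy, STEAL voice 0 (pitch 77, oldest) -> assign | voices=[75 60]
Op 4: note_off(75): free voice 0 | voices=[- 60]
Op 5: note_off(60): free voice 1 | voices=[- -]
Op 6: note_on(65): voice 0 is free -> assigned | voices=[65 -]
Op 7: note_off(65): free voice 0 | voices=[- -]
Op 8: note_on(66): voice 0 is free -> assigned | voices=[66 -]
Op 9: note_on(82): voice 1 is free -> assigned | voices=[66 82]
Op 10: note_on(83): all voices busy, STEAL voice 0 (pitch 66, oldest) -> assign | voices=[83 82]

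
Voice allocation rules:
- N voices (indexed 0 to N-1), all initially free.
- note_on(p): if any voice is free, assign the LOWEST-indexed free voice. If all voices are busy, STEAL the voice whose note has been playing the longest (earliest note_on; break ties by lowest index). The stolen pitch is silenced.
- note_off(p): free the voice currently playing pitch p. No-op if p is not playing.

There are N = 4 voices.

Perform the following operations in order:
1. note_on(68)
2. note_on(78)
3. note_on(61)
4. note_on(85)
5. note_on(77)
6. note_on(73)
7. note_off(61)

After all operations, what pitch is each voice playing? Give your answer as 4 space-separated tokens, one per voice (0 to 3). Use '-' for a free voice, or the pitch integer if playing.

Op 1: note_on(68): voice 0 is free -> assigned | voices=[68 - - -]
Op 2: note_on(78): voice 1 is free -> assigned | voices=[68 78 - -]
Op 3: note_on(61): voice 2 is free -> assigned | voices=[68 78 61 -]
Op 4: note_on(85): voice 3 is free -> assigned | voices=[68 78 61 85]
Op 5: note_on(77): all voices busy, STEAL voice 0 (pitch 68, oldest) -> assign | voices=[77 78 61 85]
Op 6: note_on(73): all voices busy, STEAL voice 1 (pitch 78, oldest) -> assign | voices=[77 73 61 85]
Op 7: note_off(61): free voice 2 | voices=[77 73 - 85]

Answer: 77 73 - 85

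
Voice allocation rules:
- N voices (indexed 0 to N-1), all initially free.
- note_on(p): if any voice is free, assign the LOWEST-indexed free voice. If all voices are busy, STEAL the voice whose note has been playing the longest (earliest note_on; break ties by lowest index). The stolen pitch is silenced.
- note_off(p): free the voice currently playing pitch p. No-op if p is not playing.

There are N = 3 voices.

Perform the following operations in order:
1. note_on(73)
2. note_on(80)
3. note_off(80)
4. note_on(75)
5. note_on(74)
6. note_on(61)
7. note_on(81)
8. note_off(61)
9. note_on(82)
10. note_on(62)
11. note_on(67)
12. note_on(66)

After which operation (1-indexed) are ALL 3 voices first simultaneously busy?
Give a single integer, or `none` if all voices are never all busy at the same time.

Op 1: note_on(73): voice 0 is free -> assigned | voices=[73 - -]
Op 2: note_on(80): voice 1 is free -> assigned | voices=[73 80 -]
Op 3: note_off(80): free voice 1 | voices=[73 - -]
Op 4: note_on(75): voice 1 is free -> assigned | voices=[73 75 -]
Op 5: note_on(74): voice 2 is free -> assigned | voices=[73 75 74]
Op 6: note_on(61): all voices busy, STEAL voice 0 (pitch 73, oldest) -> assign | voices=[61 75 74]
Op 7: note_on(81): all voices busy, STEAL voice 1 (pitch 75, oldest) -> assign | voices=[61 81 74]
Op 8: note_off(61): free voice 0 | voices=[- 81 74]
Op 9: note_on(82): voice 0 is free -> assigned | voices=[82 81 74]
Op 10: note_on(62): all voices busy, STEAL voice 2 (pitch 74, oldest) -> assign | voices=[82 81 62]
Op 11: note_on(67): all voices busy, STEAL voice 1 (pitch 81, oldest) -> assign | voices=[82 67 62]
Op 12: note_on(66): all voices busy, STEAL voice 0 (pitch 82, oldest) -> assign | voices=[66 67 62]

Answer: 5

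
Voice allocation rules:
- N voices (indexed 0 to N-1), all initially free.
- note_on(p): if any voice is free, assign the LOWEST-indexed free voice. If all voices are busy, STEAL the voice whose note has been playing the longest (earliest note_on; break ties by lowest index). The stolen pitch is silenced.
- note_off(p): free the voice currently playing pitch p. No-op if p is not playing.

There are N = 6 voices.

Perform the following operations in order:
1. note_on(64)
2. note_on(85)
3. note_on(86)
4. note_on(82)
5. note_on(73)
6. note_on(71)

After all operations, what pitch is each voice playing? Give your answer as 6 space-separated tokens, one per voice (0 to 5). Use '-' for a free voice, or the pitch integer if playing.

Op 1: note_on(64): voice 0 is free -> assigned | voices=[64 - - - - -]
Op 2: note_on(85): voice 1 is free -> assigned | voices=[64 85 - - - -]
Op 3: note_on(86): voice 2 is free -> assigned | voices=[64 85 86 - - -]
Op 4: note_on(82): voice 3 is free -> assigned | voices=[64 85 86 82 - -]
Op 5: note_on(73): voice 4 is free -> assigned | voices=[64 85 86 82 73 -]
Op 6: note_on(71): voice 5 is free -> assigned | voices=[64 85 86 82 73 71]

Answer: 64 85 86 82 73 71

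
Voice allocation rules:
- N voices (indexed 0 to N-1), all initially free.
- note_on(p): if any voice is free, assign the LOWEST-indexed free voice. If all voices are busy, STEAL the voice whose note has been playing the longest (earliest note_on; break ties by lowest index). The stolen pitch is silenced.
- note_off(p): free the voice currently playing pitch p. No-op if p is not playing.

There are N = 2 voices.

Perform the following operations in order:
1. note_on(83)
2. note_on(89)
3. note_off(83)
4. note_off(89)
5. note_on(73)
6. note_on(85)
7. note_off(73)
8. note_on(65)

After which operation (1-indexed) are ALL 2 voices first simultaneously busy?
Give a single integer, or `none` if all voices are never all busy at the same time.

Op 1: note_on(83): voice 0 is free -> assigned | voices=[83 -]
Op 2: note_on(89): voice 1 is free -> assigned | voices=[83 89]
Op 3: note_off(83): free voice 0 | voices=[- 89]
Op 4: note_off(89): free voice 1 | voices=[- -]
Op 5: note_on(73): voice 0 is free -> assigned | voices=[73 -]
Op 6: note_on(85): voice 1 is free -> assigned | voices=[73 85]
Op 7: note_off(73): free voice 0 | voices=[- 85]
Op 8: note_on(65): voice 0 is free -> assigned | voices=[65 85]

Answer: 2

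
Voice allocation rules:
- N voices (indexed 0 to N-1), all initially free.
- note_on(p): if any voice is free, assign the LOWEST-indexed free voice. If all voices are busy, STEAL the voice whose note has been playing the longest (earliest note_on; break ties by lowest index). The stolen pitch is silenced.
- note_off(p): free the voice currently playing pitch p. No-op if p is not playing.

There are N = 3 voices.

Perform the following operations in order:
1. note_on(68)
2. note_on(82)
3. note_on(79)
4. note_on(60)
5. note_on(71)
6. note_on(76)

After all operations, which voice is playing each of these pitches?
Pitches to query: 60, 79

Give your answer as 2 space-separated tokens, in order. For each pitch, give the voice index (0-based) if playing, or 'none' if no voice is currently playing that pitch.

Answer: 0 none

Derivation:
Op 1: note_on(68): voice 0 is free -> assigned | voices=[68 - -]
Op 2: note_on(82): voice 1 is free -> assigned | voices=[68 82 -]
Op 3: note_on(79): voice 2 is free -> assigned | voices=[68 82 79]
Op 4: note_on(60): all voices busy, STEAL voice 0 (pitch 68, oldest) -> assign | voices=[60 82 79]
Op 5: note_on(71): all voices busy, STEAL voice 1 (pitch 82, oldest) -> assign | voices=[60 71 79]
Op 6: note_on(76): all voices busy, STEAL voice 2 (pitch 79, oldest) -> assign | voices=[60 71 76]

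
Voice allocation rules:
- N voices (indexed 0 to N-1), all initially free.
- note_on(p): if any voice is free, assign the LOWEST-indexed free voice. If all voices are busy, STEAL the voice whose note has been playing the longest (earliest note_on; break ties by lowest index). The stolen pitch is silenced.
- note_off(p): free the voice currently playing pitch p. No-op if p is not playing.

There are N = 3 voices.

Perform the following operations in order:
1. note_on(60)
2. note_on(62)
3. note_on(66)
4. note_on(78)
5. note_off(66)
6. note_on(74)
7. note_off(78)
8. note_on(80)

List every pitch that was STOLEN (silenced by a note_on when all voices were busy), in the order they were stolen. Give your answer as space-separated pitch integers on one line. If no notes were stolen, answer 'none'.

Answer: 60

Derivation:
Op 1: note_on(60): voice 0 is free -> assigned | voices=[60 - -]
Op 2: note_on(62): voice 1 is free -> assigned | voices=[60 62 -]
Op 3: note_on(66): voice 2 is free -> assigned | voices=[60 62 66]
Op 4: note_on(78): all voices busy, STEAL voice 0 (pitch 60, oldest) -> assign | voices=[78 62 66]
Op 5: note_off(66): free voice 2 | voices=[78 62 -]
Op 6: note_on(74): voice 2 is free -> assigned | voices=[78 62 74]
Op 7: note_off(78): free voice 0 | voices=[- 62 74]
Op 8: note_on(80): voice 0 is free -> assigned | voices=[80 62 74]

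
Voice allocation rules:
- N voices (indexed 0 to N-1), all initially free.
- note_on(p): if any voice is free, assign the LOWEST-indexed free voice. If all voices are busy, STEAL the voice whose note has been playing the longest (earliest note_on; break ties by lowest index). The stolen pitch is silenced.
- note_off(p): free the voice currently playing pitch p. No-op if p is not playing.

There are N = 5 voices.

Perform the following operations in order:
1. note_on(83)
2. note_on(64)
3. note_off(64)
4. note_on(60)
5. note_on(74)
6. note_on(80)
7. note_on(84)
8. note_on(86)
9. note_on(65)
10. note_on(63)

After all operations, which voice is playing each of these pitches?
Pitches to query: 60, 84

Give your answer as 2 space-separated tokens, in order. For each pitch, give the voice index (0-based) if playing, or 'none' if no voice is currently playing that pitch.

Op 1: note_on(83): voice 0 is free -> assigned | voices=[83 - - - -]
Op 2: note_on(64): voice 1 is free -> assigned | voices=[83 64 - - -]
Op 3: note_off(64): free voice 1 | voices=[83 - - - -]
Op 4: note_on(60): voice 1 is free -> assigned | voices=[83 60 - - -]
Op 5: note_on(74): voice 2 is free -> assigned | voices=[83 60 74 - -]
Op 6: note_on(80): voice 3 is free -> assigned | voices=[83 60 74 80 -]
Op 7: note_on(84): voice 4 is free -> assigned | voices=[83 60 74 80 84]
Op 8: note_on(86): all voices busy, STEAL voice 0 (pitch 83, oldest) -> assign | voices=[86 60 74 80 84]
Op 9: note_on(65): all voices busy, STEAL voice 1 (pitch 60, oldest) -> assign | voices=[86 65 74 80 84]
Op 10: note_on(63): all voices busy, STEAL voice 2 (pitch 74, oldest) -> assign | voices=[86 65 63 80 84]

Answer: none 4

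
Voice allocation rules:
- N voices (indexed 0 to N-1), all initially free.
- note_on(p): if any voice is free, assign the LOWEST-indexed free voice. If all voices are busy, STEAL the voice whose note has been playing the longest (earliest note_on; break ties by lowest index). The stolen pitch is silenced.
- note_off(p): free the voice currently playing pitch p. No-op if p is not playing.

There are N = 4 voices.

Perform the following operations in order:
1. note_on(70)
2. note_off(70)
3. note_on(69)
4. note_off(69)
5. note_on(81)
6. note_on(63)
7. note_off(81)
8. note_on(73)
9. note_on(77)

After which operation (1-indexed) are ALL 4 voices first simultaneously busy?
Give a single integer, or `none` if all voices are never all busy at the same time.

Op 1: note_on(70): voice 0 is free -> assigned | voices=[70 - - -]
Op 2: note_off(70): free voice 0 | voices=[- - - -]
Op 3: note_on(69): voice 0 is free -> assigned | voices=[69 - - -]
Op 4: note_off(69): free voice 0 | voices=[- - - -]
Op 5: note_on(81): voice 0 is free -> assigned | voices=[81 - - -]
Op 6: note_on(63): voice 1 is free -> assigned | voices=[81 63 - -]
Op 7: note_off(81): free voice 0 | voices=[- 63 - -]
Op 8: note_on(73): voice 0 is free -> assigned | voices=[73 63 - -]
Op 9: note_on(77): voice 2 is free -> assigned | voices=[73 63 77 -]

Answer: none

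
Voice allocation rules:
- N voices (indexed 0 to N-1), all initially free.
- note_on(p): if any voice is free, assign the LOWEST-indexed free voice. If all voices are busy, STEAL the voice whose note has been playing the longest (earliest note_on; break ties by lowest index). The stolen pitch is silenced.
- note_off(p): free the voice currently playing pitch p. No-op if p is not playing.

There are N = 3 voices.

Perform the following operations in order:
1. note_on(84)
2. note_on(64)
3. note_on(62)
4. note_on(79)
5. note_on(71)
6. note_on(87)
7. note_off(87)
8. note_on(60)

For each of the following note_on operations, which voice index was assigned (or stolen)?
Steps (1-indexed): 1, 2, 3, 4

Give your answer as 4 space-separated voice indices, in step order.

Op 1: note_on(84): voice 0 is free -> assigned | voices=[84 - -]
Op 2: note_on(64): voice 1 is free -> assigned | voices=[84 64 -]
Op 3: note_on(62): voice 2 is free -> assigned | voices=[84 64 62]
Op 4: note_on(79): all voices busy, STEAL voice 0 (pitch 84, oldest) -> assign | voices=[79 64 62]
Op 5: note_on(71): all voices busy, STEAL voice 1 (pitch 64, oldest) -> assign | voices=[79 71 62]
Op 6: note_on(87): all voices busy, STEAL voice 2 (pitch 62, oldest) -> assign | voices=[79 71 87]
Op 7: note_off(87): free voice 2 | voices=[79 71 -]
Op 8: note_on(60): voice 2 is free -> assigned | voices=[79 71 60]

Answer: 0 1 2 0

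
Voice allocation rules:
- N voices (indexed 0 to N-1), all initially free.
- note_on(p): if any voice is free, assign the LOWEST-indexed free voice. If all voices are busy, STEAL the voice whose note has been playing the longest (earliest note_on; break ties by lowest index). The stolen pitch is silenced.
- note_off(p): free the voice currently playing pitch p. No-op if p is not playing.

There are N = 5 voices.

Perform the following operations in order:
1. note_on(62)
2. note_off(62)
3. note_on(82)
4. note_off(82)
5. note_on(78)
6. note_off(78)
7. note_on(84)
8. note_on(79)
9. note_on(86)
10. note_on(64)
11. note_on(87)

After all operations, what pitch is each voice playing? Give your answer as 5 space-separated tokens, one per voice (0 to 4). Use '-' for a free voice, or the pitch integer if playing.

Op 1: note_on(62): voice 0 is free -> assigned | voices=[62 - - - -]
Op 2: note_off(62): free voice 0 | voices=[- - - - -]
Op 3: note_on(82): voice 0 is free -> assigned | voices=[82 - - - -]
Op 4: note_off(82): free voice 0 | voices=[- - - - -]
Op 5: note_on(78): voice 0 is free -> assigned | voices=[78 - - - -]
Op 6: note_off(78): free voice 0 | voices=[- - - - -]
Op 7: note_on(84): voice 0 is free -> assigned | voices=[84 - - - -]
Op 8: note_on(79): voice 1 is free -> assigned | voices=[84 79 - - -]
Op 9: note_on(86): voice 2 is free -> assigned | voices=[84 79 86 - -]
Op 10: note_on(64): voice 3 is free -> assigned | voices=[84 79 86 64 -]
Op 11: note_on(87): voice 4 is free -> assigned | voices=[84 79 86 64 87]

Answer: 84 79 86 64 87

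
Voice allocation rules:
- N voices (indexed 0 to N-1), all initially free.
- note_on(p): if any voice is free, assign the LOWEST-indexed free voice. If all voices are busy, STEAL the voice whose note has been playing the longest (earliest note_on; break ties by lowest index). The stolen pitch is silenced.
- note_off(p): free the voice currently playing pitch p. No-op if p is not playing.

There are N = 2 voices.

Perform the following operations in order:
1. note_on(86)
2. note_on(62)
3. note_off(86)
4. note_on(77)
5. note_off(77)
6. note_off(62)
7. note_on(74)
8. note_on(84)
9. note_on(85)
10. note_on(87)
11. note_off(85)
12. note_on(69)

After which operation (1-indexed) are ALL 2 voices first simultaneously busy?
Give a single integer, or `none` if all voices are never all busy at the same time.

Answer: 2

Derivation:
Op 1: note_on(86): voice 0 is free -> assigned | voices=[86 -]
Op 2: note_on(62): voice 1 is free -> assigned | voices=[86 62]
Op 3: note_off(86): free voice 0 | voices=[- 62]
Op 4: note_on(77): voice 0 is free -> assigned | voices=[77 62]
Op 5: note_off(77): free voice 0 | voices=[- 62]
Op 6: note_off(62): free voice 1 | voices=[- -]
Op 7: note_on(74): voice 0 is free -> assigned | voices=[74 -]
Op 8: note_on(84): voice 1 is free -> assigned | voices=[74 84]
Op 9: note_on(85): all voices busy, STEAL voice 0 (pitch 74, oldest) -> assign | voices=[85 84]
Op 10: note_on(87): all voices busy, STEAL voice 1 (pitch 84, oldest) -> assign | voices=[85 87]
Op 11: note_off(85): free voice 0 | voices=[- 87]
Op 12: note_on(69): voice 0 is free -> assigned | voices=[69 87]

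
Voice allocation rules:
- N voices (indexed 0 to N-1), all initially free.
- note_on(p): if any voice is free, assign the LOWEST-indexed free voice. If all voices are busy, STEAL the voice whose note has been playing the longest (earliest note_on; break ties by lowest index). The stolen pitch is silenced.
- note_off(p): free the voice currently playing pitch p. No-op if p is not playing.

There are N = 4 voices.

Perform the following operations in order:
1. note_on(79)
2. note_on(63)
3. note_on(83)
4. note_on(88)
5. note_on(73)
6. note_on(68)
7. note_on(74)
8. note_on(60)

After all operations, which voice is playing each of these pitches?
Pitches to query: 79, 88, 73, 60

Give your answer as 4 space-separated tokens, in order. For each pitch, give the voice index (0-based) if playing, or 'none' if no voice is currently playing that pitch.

Op 1: note_on(79): voice 0 is free -> assigned | voices=[79 - - -]
Op 2: note_on(63): voice 1 is free -> assigned | voices=[79 63 - -]
Op 3: note_on(83): voice 2 is free -> assigned | voices=[79 63 83 -]
Op 4: note_on(88): voice 3 is free -> assigned | voices=[79 63 83 88]
Op 5: note_on(73): all voices busy, STEAL voice 0 (pitch 79, oldest) -> assign | voices=[73 63 83 88]
Op 6: note_on(68): all voices busy, STEAL voice 1 (pitch 63, oldest) -> assign | voices=[73 68 83 88]
Op 7: note_on(74): all voices busy, STEAL voice 2 (pitch 83, oldest) -> assign | voices=[73 68 74 88]
Op 8: note_on(60): all voices busy, STEAL voice 3 (pitch 88, oldest) -> assign | voices=[73 68 74 60]

Answer: none none 0 3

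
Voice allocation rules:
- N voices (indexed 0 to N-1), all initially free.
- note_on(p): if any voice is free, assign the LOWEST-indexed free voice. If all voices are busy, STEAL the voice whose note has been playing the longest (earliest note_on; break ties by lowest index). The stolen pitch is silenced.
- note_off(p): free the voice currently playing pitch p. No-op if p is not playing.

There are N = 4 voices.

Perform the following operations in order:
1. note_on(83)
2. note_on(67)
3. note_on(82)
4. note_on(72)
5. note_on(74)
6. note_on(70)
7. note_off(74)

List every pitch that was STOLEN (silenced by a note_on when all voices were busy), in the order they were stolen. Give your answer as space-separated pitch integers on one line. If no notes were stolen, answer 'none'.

Op 1: note_on(83): voice 0 is free -> assigned | voices=[83 - - -]
Op 2: note_on(67): voice 1 is free -> assigned | voices=[83 67 - -]
Op 3: note_on(82): voice 2 is free -> assigned | voices=[83 67 82 -]
Op 4: note_on(72): voice 3 is free -> assigned | voices=[83 67 82 72]
Op 5: note_on(74): all voices busy, STEAL voice 0 (pitch 83, oldest) -> assign | voices=[74 67 82 72]
Op 6: note_on(70): all voices busy, STEAL voice 1 (pitch 67, oldest) -> assign | voices=[74 70 82 72]
Op 7: note_off(74): free voice 0 | voices=[- 70 82 72]

Answer: 83 67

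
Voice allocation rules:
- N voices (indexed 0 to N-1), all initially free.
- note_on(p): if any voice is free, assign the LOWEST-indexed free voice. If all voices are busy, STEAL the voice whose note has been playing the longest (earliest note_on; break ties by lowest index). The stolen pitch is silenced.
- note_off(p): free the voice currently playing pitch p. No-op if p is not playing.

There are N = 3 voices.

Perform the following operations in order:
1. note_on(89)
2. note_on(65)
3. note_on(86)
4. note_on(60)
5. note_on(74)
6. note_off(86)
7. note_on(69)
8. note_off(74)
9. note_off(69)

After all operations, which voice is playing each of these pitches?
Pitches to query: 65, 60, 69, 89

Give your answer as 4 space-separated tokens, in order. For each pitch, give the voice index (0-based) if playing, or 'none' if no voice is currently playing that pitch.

Op 1: note_on(89): voice 0 is free -> assigned | voices=[89 - -]
Op 2: note_on(65): voice 1 is free -> assigned | voices=[89 65 -]
Op 3: note_on(86): voice 2 is free -> assigned | voices=[89 65 86]
Op 4: note_on(60): all voices busy, STEAL voice 0 (pitch 89, oldest) -> assign | voices=[60 65 86]
Op 5: note_on(74): all voices busy, STEAL voice 1 (pitch 65, oldest) -> assign | voices=[60 74 86]
Op 6: note_off(86): free voice 2 | voices=[60 74 -]
Op 7: note_on(69): voice 2 is free -> assigned | voices=[60 74 69]
Op 8: note_off(74): free voice 1 | voices=[60 - 69]
Op 9: note_off(69): free voice 2 | voices=[60 - -]

Answer: none 0 none none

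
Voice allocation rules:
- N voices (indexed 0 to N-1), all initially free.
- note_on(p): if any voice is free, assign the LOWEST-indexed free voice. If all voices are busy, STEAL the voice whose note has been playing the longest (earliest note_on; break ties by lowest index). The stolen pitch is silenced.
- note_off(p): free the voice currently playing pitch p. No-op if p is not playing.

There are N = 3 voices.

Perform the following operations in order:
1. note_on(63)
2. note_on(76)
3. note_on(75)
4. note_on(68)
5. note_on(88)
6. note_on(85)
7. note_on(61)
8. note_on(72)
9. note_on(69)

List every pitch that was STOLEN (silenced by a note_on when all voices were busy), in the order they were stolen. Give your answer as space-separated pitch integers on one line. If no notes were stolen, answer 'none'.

Answer: 63 76 75 68 88 85

Derivation:
Op 1: note_on(63): voice 0 is free -> assigned | voices=[63 - -]
Op 2: note_on(76): voice 1 is free -> assigned | voices=[63 76 -]
Op 3: note_on(75): voice 2 is free -> assigned | voices=[63 76 75]
Op 4: note_on(68): all voices busy, STEAL voice 0 (pitch 63, oldest) -> assign | voices=[68 76 75]
Op 5: note_on(88): all voices busy, STEAL voice 1 (pitch 76, oldest) -> assign | voices=[68 88 75]
Op 6: note_on(85): all voices busy, STEAL voice 2 (pitch 75, oldest) -> assign | voices=[68 88 85]
Op 7: note_on(61): all voices busy, STEAL voice 0 (pitch 68, oldest) -> assign | voices=[61 88 85]
Op 8: note_on(72): all voices busy, STEAL voice 1 (pitch 88, oldest) -> assign | voices=[61 72 85]
Op 9: note_on(69): all voices busy, STEAL voice 2 (pitch 85, oldest) -> assign | voices=[61 72 69]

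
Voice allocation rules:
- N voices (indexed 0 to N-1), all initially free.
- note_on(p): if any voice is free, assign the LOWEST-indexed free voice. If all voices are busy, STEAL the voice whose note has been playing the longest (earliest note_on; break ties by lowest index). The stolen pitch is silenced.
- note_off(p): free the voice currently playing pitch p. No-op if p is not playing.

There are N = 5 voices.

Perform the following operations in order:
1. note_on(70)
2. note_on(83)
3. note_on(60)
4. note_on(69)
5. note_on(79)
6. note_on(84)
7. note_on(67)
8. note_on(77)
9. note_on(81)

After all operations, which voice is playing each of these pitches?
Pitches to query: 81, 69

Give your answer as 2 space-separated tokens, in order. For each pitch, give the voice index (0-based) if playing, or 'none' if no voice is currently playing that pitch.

Op 1: note_on(70): voice 0 is free -> assigned | voices=[70 - - - -]
Op 2: note_on(83): voice 1 is free -> assigned | voices=[70 83 - - -]
Op 3: note_on(60): voice 2 is free -> assigned | voices=[70 83 60 - -]
Op 4: note_on(69): voice 3 is free -> assigned | voices=[70 83 60 69 -]
Op 5: note_on(79): voice 4 is free -> assigned | voices=[70 83 60 69 79]
Op 6: note_on(84): all voices busy, STEAL voice 0 (pitch 70, oldest) -> assign | voices=[84 83 60 69 79]
Op 7: note_on(67): all voices busy, STEAL voice 1 (pitch 83, oldest) -> assign | voices=[84 67 60 69 79]
Op 8: note_on(77): all voices busy, STEAL voice 2 (pitch 60, oldest) -> assign | voices=[84 67 77 69 79]
Op 9: note_on(81): all voices busy, STEAL voice 3 (pitch 69, oldest) -> assign | voices=[84 67 77 81 79]

Answer: 3 none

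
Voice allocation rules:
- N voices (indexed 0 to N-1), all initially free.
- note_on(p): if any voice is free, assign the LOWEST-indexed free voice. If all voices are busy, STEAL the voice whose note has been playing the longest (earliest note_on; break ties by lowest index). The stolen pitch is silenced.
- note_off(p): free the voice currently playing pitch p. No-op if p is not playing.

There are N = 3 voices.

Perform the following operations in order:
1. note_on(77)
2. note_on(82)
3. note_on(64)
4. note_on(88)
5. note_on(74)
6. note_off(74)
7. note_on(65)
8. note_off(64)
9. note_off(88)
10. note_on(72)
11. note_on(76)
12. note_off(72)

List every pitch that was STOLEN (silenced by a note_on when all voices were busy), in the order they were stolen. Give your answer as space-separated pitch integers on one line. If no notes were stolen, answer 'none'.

Op 1: note_on(77): voice 0 is free -> assigned | voices=[77 - -]
Op 2: note_on(82): voice 1 is free -> assigned | voices=[77 82 -]
Op 3: note_on(64): voice 2 is free -> assigned | voices=[77 82 64]
Op 4: note_on(88): all voices busy, STEAL voice 0 (pitch 77, oldest) -> assign | voices=[88 82 64]
Op 5: note_on(74): all voices busy, STEAL voice 1 (pitch 82, oldest) -> assign | voices=[88 74 64]
Op 6: note_off(74): free voice 1 | voices=[88 - 64]
Op 7: note_on(65): voice 1 is free -> assigned | voices=[88 65 64]
Op 8: note_off(64): free voice 2 | voices=[88 65 -]
Op 9: note_off(88): free voice 0 | voices=[- 65 -]
Op 10: note_on(72): voice 0 is free -> assigned | voices=[72 65 -]
Op 11: note_on(76): voice 2 is free -> assigned | voices=[72 65 76]
Op 12: note_off(72): free voice 0 | voices=[- 65 76]

Answer: 77 82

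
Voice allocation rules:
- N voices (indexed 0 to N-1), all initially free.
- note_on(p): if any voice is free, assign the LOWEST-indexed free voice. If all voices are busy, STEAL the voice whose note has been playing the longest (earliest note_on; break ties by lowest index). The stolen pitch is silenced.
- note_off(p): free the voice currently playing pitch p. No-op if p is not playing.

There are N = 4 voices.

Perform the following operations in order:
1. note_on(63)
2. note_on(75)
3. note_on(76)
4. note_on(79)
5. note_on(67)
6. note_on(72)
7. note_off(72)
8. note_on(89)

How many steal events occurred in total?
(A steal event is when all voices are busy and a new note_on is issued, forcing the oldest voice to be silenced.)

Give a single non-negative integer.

Op 1: note_on(63): voice 0 is free -> assigned | voices=[63 - - -]
Op 2: note_on(75): voice 1 is free -> assigned | voices=[63 75 - -]
Op 3: note_on(76): voice 2 is free -> assigned | voices=[63 75 76 -]
Op 4: note_on(79): voice 3 is free -> assigned | voices=[63 75 76 79]
Op 5: note_on(67): all voices busy, STEAL voice 0 (pitch 63, oldest) -> assign | voices=[67 75 76 79]
Op 6: note_on(72): all voices busy, STEAL voice 1 (pitch 75, oldest) -> assign | voices=[67 72 76 79]
Op 7: note_off(72): free voice 1 | voices=[67 - 76 79]
Op 8: note_on(89): voice 1 is free -> assigned | voices=[67 89 76 79]

Answer: 2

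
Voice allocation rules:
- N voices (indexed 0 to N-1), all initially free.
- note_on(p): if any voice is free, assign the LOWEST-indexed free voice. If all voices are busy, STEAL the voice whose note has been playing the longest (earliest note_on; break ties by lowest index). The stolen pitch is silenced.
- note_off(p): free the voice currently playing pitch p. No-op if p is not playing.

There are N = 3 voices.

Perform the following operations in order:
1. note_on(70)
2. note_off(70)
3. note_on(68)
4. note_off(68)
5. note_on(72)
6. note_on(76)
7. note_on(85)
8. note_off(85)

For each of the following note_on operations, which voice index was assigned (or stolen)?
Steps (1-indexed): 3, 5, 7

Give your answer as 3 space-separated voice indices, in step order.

Op 1: note_on(70): voice 0 is free -> assigned | voices=[70 - -]
Op 2: note_off(70): free voice 0 | voices=[- - -]
Op 3: note_on(68): voice 0 is free -> assigned | voices=[68 - -]
Op 4: note_off(68): free voice 0 | voices=[- - -]
Op 5: note_on(72): voice 0 is free -> assigned | voices=[72 - -]
Op 6: note_on(76): voice 1 is free -> assigned | voices=[72 76 -]
Op 7: note_on(85): voice 2 is free -> assigned | voices=[72 76 85]
Op 8: note_off(85): free voice 2 | voices=[72 76 -]

Answer: 0 0 2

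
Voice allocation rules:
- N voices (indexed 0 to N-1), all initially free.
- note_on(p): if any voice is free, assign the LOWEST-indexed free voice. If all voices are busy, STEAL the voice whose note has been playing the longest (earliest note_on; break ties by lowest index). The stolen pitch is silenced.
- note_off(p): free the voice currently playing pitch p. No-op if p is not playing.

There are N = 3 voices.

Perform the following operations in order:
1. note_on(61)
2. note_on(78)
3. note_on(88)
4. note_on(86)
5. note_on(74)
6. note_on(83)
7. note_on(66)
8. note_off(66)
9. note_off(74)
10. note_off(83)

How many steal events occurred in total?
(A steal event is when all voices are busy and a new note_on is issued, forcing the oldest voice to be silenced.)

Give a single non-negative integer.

Answer: 4

Derivation:
Op 1: note_on(61): voice 0 is free -> assigned | voices=[61 - -]
Op 2: note_on(78): voice 1 is free -> assigned | voices=[61 78 -]
Op 3: note_on(88): voice 2 is free -> assigned | voices=[61 78 88]
Op 4: note_on(86): all voices busy, STEAL voice 0 (pitch 61, oldest) -> assign | voices=[86 78 88]
Op 5: note_on(74): all voices busy, STEAL voice 1 (pitch 78, oldest) -> assign | voices=[86 74 88]
Op 6: note_on(83): all voices busy, STEAL voice 2 (pitch 88, oldest) -> assign | voices=[86 74 83]
Op 7: note_on(66): all voices busy, STEAL voice 0 (pitch 86, oldest) -> assign | voices=[66 74 83]
Op 8: note_off(66): free voice 0 | voices=[- 74 83]
Op 9: note_off(74): free voice 1 | voices=[- - 83]
Op 10: note_off(83): free voice 2 | voices=[- - -]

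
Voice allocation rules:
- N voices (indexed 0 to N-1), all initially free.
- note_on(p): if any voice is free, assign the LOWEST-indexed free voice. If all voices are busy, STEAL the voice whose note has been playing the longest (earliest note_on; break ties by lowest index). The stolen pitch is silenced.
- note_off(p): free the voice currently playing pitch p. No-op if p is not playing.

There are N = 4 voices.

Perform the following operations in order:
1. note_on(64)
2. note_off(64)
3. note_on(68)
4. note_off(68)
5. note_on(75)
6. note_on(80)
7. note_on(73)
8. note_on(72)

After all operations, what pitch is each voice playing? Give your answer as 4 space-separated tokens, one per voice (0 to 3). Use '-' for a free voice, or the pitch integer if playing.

Op 1: note_on(64): voice 0 is free -> assigned | voices=[64 - - -]
Op 2: note_off(64): free voice 0 | voices=[- - - -]
Op 3: note_on(68): voice 0 is free -> assigned | voices=[68 - - -]
Op 4: note_off(68): free voice 0 | voices=[- - - -]
Op 5: note_on(75): voice 0 is free -> assigned | voices=[75 - - -]
Op 6: note_on(80): voice 1 is free -> assigned | voices=[75 80 - -]
Op 7: note_on(73): voice 2 is free -> assigned | voices=[75 80 73 -]
Op 8: note_on(72): voice 3 is free -> assigned | voices=[75 80 73 72]

Answer: 75 80 73 72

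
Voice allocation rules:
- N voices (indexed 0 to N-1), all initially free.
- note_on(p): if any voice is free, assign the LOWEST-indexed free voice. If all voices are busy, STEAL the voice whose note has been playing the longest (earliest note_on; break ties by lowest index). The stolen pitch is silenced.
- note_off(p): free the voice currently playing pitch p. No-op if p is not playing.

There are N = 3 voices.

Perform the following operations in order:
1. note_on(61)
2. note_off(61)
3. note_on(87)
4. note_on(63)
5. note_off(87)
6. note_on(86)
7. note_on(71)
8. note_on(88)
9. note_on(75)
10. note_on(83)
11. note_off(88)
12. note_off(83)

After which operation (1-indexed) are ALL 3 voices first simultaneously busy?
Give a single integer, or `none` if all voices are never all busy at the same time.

Answer: 7

Derivation:
Op 1: note_on(61): voice 0 is free -> assigned | voices=[61 - -]
Op 2: note_off(61): free voice 0 | voices=[- - -]
Op 3: note_on(87): voice 0 is free -> assigned | voices=[87 - -]
Op 4: note_on(63): voice 1 is free -> assigned | voices=[87 63 -]
Op 5: note_off(87): free voice 0 | voices=[- 63 -]
Op 6: note_on(86): voice 0 is free -> assigned | voices=[86 63 -]
Op 7: note_on(71): voice 2 is free -> assigned | voices=[86 63 71]
Op 8: note_on(88): all voices busy, STEAL voice 1 (pitch 63, oldest) -> assign | voices=[86 88 71]
Op 9: note_on(75): all voices busy, STEAL voice 0 (pitch 86, oldest) -> assign | voices=[75 88 71]
Op 10: note_on(83): all voices busy, STEAL voice 2 (pitch 71, oldest) -> assign | voices=[75 88 83]
Op 11: note_off(88): free voice 1 | voices=[75 - 83]
Op 12: note_off(83): free voice 2 | voices=[75 - -]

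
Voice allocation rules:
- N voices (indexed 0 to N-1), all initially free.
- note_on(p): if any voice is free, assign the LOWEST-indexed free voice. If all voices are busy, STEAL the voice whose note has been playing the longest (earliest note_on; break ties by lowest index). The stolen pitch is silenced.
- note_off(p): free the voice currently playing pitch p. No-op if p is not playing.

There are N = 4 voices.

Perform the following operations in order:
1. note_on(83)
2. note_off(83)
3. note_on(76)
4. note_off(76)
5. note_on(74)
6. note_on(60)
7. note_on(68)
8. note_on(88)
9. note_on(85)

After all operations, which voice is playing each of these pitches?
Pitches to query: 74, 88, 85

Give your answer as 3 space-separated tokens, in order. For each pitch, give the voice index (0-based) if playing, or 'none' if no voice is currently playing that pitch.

Answer: none 3 0

Derivation:
Op 1: note_on(83): voice 0 is free -> assigned | voices=[83 - - -]
Op 2: note_off(83): free voice 0 | voices=[- - - -]
Op 3: note_on(76): voice 0 is free -> assigned | voices=[76 - - -]
Op 4: note_off(76): free voice 0 | voices=[- - - -]
Op 5: note_on(74): voice 0 is free -> assigned | voices=[74 - - -]
Op 6: note_on(60): voice 1 is free -> assigned | voices=[74 60 - -]
Op 7: note_on(68): voice 2 is free -> assigned | voices=[74 60 68 -]
Op 8: note_on(88): voice 3 is free -> assigned | voices=[74 60 68 88]
Op 9: note_on(85): all voices busy, STEAL voice 0 (pitch 74, oldest) -> assign | voices=[85 60 68 88]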